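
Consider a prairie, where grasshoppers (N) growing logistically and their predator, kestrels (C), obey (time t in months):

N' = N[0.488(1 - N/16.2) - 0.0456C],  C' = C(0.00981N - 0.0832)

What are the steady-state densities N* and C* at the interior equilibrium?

From dC/dt = 0 with C > 0: 0.00981N* = 0.0832, so N* = 8.48.
Substitute into dN/dt = 0: 0.488(1 - 8.48/16.2) = 0.0456C*.
The bracket is 0.476, giving C* = 0.233/0.0456 = 5.1.

N* ≈ 8.48, C* ≈ 5.1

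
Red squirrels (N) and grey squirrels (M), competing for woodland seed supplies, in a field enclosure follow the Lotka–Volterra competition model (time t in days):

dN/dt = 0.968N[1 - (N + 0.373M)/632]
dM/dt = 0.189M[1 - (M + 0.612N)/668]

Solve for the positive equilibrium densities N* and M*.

N* ≈ 496, M* ≈ 364

Setting both brackets to zero gives the nullclines N + 0.373M = 632 and 0.612N + M = 668.
Substituting M = 668 - 0.612N into the first: N(1 - 0.373·0.612) = 632 - 0.373·668.
So N* = 383/0.772 = 496, and then M* = 668 - 0.612·496 = 364.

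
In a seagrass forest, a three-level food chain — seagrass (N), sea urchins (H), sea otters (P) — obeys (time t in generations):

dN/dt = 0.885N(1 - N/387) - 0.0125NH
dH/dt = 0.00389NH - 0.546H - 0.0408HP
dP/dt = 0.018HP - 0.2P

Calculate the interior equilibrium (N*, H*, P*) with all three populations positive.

N* ≈ 326, H* ≈ 11.1, P* ≈ 17.7

From dP/dt = 0: 0.018H* = 0.2, so H* = 11.1.
From dN/dt = 0: 0.885(1 - N*/387) = 0.0125·11.1, giving N* = 387·(1 - 0.157) = 326.
From dH/dt = 0: 0.00389·326 - 0.546 = 0.0408P*, so P* = 0.723/0.0408 = 17.7.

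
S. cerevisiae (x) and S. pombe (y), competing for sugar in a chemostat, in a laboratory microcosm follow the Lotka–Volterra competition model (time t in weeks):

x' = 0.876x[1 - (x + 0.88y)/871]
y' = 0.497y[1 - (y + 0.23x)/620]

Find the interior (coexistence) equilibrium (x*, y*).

x* ≈ 408, y* ≈ 526

Setting both brackets to zero gives the nullclines x + 0.88y = 871 and 0.23x + y = 620.
Substituting y = 620 - 0.23x into the first: x(1 - 0.88·0.23) = 871 - 0.88·620.
So x* = 325/0.798 = 408, and then y* = 620 - 0.23·408 = 526.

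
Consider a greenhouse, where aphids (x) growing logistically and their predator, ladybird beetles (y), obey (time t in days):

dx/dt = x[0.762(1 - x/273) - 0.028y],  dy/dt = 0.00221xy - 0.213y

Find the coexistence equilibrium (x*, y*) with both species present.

x* ≈ 96.4, y* ≈ 17.6

From dy/dt = 0 with y > 0: 0.00221x* = 0.213, so x* = 96.4.
Substitute into dx/dt = 0: 0.762(1 - 96.4/273) = 0.028y*.
The bracket is 0.647, giving y* = 0.493/0.028 = 17.6.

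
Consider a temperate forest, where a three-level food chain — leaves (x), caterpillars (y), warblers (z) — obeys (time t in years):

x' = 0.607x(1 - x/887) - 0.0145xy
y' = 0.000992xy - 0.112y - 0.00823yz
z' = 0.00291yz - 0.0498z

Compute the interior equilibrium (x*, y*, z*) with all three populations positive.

From dz/dt = 0: 0.00291y* = 0.0498, so y* = 17.1.
From dx/dt = 0: 0.607(1 - x*/887) = 0.0145·17.1, giving x* = 887·(1 - 0.409) = 524.
From dy/dt = 0: 0.000992·524 - 0.112 = 0.00823z*, so z* = 0.408/0.00823 = 49.6.

x* ≈ 524, y* ≈ 17.1, z* ≈ 49.6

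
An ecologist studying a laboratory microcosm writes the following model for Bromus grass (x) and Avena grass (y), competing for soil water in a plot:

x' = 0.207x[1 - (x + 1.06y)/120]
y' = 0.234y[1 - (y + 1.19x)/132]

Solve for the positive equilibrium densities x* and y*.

Setting both brackets to zero gives the nullclines x + 1.06y = 120 and 1.19x + y = 132.
Substituting y = 132 - 1.19x into the first: x(1 - 1.06·1.19) = 120 - 1.06·132.
So x* = -19.9/-0.261 = 76.2, and then y* = 132 - 1.19·76.2 = 41.3.

x* ≈ 76.2, y* ≈ 41.3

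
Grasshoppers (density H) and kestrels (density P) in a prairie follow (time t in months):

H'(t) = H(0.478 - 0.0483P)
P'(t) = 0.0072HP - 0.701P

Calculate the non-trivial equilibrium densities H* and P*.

H* ≈ 97.4, P* ≈ 9.9

Set dP/dt = 0 with P > 0: 0.0072H - 0.701 = 0, so H* = 0.701/0.0072 = 97.4.
Set dH/dt = 0 with H > 0: 0.478 - 0.0483P = 0, so P* = 0.478/0.0483 = 9.9.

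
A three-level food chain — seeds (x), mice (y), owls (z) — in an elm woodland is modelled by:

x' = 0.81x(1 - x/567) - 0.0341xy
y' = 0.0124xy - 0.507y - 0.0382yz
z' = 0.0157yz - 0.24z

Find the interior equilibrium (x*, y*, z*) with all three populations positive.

x* ≈ 202, y* ≈ 15.3, z* ≈ 52.3

From dz/dt = 0: 0.0157y* = 0.24, so y* = 15.3.
From dx/dt = 0: 0.81(1 - x*/567) = 0.0341·15.3, giving x* = 567·(1 - 0.644) = 202.
From dy/dt = 0: 0.0124·202 - 0.507 = 0.0382z*, so z* = 2/0.0382 = 52.3.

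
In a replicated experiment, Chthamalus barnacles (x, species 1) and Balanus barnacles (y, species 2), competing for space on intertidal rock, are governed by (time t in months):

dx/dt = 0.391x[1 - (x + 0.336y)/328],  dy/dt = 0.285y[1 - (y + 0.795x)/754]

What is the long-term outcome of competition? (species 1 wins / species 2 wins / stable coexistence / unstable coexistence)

Compare the nullcline intercepts: K1/α12 = 328/0.336 = 976 > K2 = 754; K2/α21 = 754/0.795 = 948 > K1 = 328.
Since both inequalities hold, each species can invade when rare, so the interior equilibrium is stable.

stable coexistence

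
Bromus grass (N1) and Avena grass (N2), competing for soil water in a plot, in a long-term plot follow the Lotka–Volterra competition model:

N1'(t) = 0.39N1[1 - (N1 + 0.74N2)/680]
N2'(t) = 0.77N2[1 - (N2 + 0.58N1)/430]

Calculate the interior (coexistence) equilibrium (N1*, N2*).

Setting both brackets to zero gives the nullclines N1 + 0.74N2 = 680 and 0.58N1 + N2 = 430.
Substituting N2 = 430 - 0.58N1 into the first: N1(1 - 0.74·0.58) = 680 - 0.74·430.
So N1* = 362/0.571 = 634, and then N2* = 430 - 0.58·634 = 62.4.

N1* ≈ 634, N2* ≈ 62.4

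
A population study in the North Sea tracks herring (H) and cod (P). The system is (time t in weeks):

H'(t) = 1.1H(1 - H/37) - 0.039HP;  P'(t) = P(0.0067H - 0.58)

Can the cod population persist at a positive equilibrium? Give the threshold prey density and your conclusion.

Threshold H = 86.6; K < 86.6, so no, the predator goes extinct.

The predator equation gives dP/dt > 0 only when H > 0.58/0.0067 = 86.6.
Without the predator, H → K = 37. Since 37 < 86.6, the predator cannot invade.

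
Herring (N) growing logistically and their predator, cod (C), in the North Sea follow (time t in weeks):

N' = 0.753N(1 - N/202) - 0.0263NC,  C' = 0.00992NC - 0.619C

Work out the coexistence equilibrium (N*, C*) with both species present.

From dC/dt = 0 with C > 0: 0.00992N* = 0.619, so N* = 62.4.
Substitute into dN/dt = 0: 0.753(1 - 62.4/202) = 0.0263C*.
The bracket is 0.691, giving C* = 0.52/0.0263 = 19.8.

N* ≈ 62.4, C* ≈ 19.8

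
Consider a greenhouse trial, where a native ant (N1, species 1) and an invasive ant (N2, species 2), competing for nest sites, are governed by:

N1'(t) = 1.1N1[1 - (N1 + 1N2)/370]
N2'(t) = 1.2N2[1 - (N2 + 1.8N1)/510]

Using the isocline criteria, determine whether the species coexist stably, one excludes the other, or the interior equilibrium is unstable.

Compare the nullcline intercepts: K1/α12 = 370/1 = 370 < K2 = 510; K2/α21 = 510/1.8 = 283 < K1 = 370.
Since both are reversed, neither can invade when rare; the interior point is a saddle.

unstable coexistence (outcome depends on initial conditions)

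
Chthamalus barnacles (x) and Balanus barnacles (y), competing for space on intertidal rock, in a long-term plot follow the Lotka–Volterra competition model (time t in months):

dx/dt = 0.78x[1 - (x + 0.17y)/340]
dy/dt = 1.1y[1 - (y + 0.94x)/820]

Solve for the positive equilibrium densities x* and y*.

Setting both brackets to zero gives the nullclines x + 0.17y = 340 and 0.94x + y = 820.
Substituting y = 820 - 0.94x into the first: x(1 - 0.17·0.94) = 340 - 0.17·820.
So x* = 201/0.84 = 239, and then y* = 820 - 0.94·239 = 596.

x* ≈ 239, y* ≈ 596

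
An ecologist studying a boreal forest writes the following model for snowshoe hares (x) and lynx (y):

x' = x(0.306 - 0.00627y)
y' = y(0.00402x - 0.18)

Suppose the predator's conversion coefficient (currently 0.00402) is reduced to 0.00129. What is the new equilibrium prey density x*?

x* ≈ 140

At the interior fixed point, setting dy/dt = 0 with y > 0 fixes x* = (predator death rate)/(xy coefficient) — independent of the other coefficients.
With the change, x* = 0.18/0.00129 = 140; it rises from 44.8.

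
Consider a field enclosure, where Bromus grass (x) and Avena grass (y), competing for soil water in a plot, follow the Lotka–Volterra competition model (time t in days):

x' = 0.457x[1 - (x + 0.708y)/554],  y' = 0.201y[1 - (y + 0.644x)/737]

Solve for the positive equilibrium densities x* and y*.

Setting both brackets to zero gives the nullclines x + 0.708y = 554 and 0.644x + y = 737.
Substituting y = 737 - 0.644x into the first: x(1 - 0.708·0.644) = 554 - 0.708·737.
So x* = 32.2/0.544 = 59.2, and then y* = 737 - 0.644·59.2 = 699.

x* ≈ 59.2, y* ≈ 699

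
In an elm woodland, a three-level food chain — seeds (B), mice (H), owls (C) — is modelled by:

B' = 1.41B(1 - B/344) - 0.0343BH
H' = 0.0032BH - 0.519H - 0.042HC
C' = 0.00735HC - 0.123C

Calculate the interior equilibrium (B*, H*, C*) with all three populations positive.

B* ≈ 204, H* ≈ 16.7, C* ≈ 3.18

From dC/dt = 0: 0.00735H* = 0.123, so H* = 16.7.
From dB/dt = 0: 1.41(1 - B*/344) = 0.0343·16.7, giving B* = 344·(1 - 0.407) = 204.
From dH/dt = 0: 0.0032·204 - 0.519 = 0.042C*, so C* = 0.134/0.042 = 3.18.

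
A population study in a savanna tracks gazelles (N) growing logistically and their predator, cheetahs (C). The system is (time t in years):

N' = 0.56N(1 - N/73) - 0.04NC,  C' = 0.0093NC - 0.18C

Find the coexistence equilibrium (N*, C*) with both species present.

N* ≈ 19.4, C* ≈ 10.3

From dC/dt = 0 with C > 0: 0.0093N* = 0.18, so N* = 19.4.
Substitute into dN/dt = 0: 0.56(1 - 19.4/73) = 0.04C*.
The bracket is 0.735, giving C* = 0.412/0.04 = 10.3.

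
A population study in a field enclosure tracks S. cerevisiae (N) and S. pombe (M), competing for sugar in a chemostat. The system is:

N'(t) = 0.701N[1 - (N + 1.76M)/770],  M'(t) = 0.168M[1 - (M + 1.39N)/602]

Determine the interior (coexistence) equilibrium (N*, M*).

N* ≈ 200, M* ≈ 324

Setting both brackets to zero gives the nullclines N + 1.76M = 770 and 1.39N + M = 602.
Substituting M = 602 - 1.39N into the first: N(1 - 1.76·1.39) = 770 - 1.76·602.
So N* = -290/-1.45 = 200, and then M* = 602 - 1.39·200 = 324.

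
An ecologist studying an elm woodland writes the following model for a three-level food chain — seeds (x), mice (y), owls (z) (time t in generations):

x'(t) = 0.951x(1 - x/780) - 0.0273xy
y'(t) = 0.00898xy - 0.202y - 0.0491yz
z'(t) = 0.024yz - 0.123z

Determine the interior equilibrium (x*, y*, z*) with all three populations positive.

x* ≈ 665, y* ≈ 5.12, z* ≈ 118

From dz/dt = 0: 0.024y* = 0.123, so y* = 5.12.
From dx/dt = 0: 0.951(1 - x*/780) = 0.0273·5.12, giving x* = 780·(1 - 0.147) = 665.
From dy/dt = 0: 0.00898·665 - 0.202 = 0.0491z*, so z* = 5.77/0.0491 = 118.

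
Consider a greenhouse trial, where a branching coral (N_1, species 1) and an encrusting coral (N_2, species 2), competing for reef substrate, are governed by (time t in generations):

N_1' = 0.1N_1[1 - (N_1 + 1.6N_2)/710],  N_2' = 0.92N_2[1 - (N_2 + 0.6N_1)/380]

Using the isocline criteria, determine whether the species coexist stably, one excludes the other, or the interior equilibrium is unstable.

species 1 excludes species 2

Compare the nullcline intercepts: K1/α12 = 710/1.6 = 444 > K2 = 380; K2/α21 = 380/0.6 = 633 < K1 = 710.
Since the inequalities point opposite ways, species 1 can invade but species 2 cannot.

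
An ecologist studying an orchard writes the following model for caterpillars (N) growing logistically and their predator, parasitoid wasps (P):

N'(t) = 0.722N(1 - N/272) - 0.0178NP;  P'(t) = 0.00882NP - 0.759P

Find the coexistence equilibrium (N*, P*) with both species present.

From dP/dt = 0 with P > 0: 0.00882N* = 0.759, so N* = 86.1.
Substitute into dN/dt = 0: 0.722(1 - 86.1/272) = 0.0178P*.
The bracket is 0.684, giving P* = 0.494/0.0178 = 27.7.

N* ≈ 86.1, P* ≈ 27.7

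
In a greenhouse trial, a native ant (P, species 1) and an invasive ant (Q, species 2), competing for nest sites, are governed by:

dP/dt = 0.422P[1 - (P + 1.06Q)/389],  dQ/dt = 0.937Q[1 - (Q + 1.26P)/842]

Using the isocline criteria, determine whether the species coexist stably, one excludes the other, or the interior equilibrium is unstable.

species 2 excludes species 1

Compare the nullcline intercepts: K1/α12 = 389/1.06 = 367 < K2 = 842; K2/α21 = 842/1.26 = 668 > K1 = 389.
Since the inequalities point opposite ways, species 2 can invade but species 1 cannot.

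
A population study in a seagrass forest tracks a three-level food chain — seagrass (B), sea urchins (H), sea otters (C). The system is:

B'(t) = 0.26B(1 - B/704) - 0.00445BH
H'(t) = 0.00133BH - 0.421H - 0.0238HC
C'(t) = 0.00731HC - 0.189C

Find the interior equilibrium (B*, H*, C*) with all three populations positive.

B* ≈ 392, H* ≈ 25.9, C* ≈ 4.24

From dC/dt = 0: 0.00731H* = 0.189, so H* = 25.9.
From dB/dt = 0: 0.26(1 - B*/704) = 0.00445·25.9, giving B* = 704·(1 - 0.443) = 392.
From dH/dt = 0: 0.00133·392 - 0.421 = 0.0238C*, so C* = 0.101/0.0238 = 4.24.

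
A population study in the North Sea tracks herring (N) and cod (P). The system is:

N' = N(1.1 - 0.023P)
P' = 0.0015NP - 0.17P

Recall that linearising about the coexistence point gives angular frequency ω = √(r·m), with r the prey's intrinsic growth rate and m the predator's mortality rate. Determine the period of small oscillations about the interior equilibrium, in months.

T ≈ 14.5 months

Here r = 1.1 and m = 0.17, so r·m = 0.187.
ω = √0.187 = 0.432 per month, hence T = 2π/ω ≈ 14.5 months.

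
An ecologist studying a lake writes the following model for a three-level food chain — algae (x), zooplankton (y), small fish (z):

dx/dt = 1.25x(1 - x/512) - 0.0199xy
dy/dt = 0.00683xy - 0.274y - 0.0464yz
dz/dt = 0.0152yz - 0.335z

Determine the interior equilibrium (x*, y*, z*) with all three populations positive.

x* ≈ 332, y* ≈ 22, z* ≈ 43

From dz/dt = 0: 0.0152y* = 0.335, so y* = 22.
From dx/dt = 0: 1.25(1 - x*/512) = 0.0199·22, giving x* = 512·(1 - 0.351) = 332.
From dy/dt = 0: 0.00683·332 - 0.274 = 0.0464z*, so z* = 2/0.0464 = 43.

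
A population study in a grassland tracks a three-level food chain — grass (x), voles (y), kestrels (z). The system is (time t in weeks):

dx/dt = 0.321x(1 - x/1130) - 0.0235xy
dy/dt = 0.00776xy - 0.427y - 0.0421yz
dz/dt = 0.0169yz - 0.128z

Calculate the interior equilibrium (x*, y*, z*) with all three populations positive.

From dz/dt = 0: 0.0169y* = 0.128, so y* = 7.57.
From dx/dt = 0: 0.321(1 - x*/1130) = 0.0235·7.57, giving x* = 1130·(1 - 0.554) = 503.
From dy/dt = 0: 0.00776·503 - 0.427 = 0.0421z*, so z* = 3.48/0.0421 = 82.7.

x* ≈ 503, y* ≈ 7.57, z* ≈ 82.7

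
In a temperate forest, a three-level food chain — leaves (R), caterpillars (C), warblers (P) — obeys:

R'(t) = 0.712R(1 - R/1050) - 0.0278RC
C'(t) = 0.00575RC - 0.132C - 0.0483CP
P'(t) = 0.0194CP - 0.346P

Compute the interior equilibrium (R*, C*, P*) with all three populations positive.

From dP/dt = 0: 0.0194C* = 0.346, so C* = 17.8.
From dR/dt = 0: 0.712(1 - R*/1050) = 0.0278·17.8, giving R* = 1050·(1 - 0.696) = 319.
From dC/dt = 0: 0.00575·319 - 0.132 = 0.0483P*, so P* = 1.7/0.0483 = 35.2.

R* ≈ 319, C* ≈ 17.8, P* ≈ 35.2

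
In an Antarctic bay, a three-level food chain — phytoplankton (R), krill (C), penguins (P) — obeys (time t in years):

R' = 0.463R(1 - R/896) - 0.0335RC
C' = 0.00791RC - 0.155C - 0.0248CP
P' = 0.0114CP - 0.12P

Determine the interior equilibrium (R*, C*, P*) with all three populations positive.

From dP/dt = 0: 0.0114C* = 0.12, so C* = 10.5.
From dR/dt = 0: 0.463(1 - R*/896) = 0.0335·10.5, giving R* = 896·(1 - 0.762) = 214.
From dC/dt = 0: 0.00791·214 - 0.155 = 0.0248P*, so P* = 1.53/0.0248 = 61.9.

R* ≈ 214, C* ≈ 10.5, P* ≈ 61.9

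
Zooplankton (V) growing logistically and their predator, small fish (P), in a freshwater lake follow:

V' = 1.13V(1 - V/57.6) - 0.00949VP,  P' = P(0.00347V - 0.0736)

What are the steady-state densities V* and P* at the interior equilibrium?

V* ≈ 21.2, P* ≈ 75.2

From dP/dt = 0 with P > 0: 0.00347V* = 0.0736, so V* = 21.2.
Substitute into dV/dt = 0: 1.13(1 - 21.2/57.6) = 0.00949P*.
The bracket is 0.632, giving P* = 0.714/0.00949 = 75.2.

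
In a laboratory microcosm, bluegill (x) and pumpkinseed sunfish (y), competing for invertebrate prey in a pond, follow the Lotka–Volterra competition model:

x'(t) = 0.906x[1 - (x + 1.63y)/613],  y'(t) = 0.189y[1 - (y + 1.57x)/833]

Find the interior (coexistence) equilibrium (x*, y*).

Setting both brackets to zero gives the nullclines x + 1.63y = 613 and 1.57x + y = 833.
Substituting y = 833 - 1.57x into the first: x(1 - 1.63·1.57) = 613 - 1.63·833.
So x* = -745/-1.56 = 478, and then y* = 833 - 1.57·478 = 83.

x* ≈ 478, y* ≈ 83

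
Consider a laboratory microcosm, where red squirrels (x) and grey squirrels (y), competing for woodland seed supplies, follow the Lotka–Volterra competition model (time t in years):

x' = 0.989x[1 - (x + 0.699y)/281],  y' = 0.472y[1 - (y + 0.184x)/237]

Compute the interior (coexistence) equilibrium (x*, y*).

Setting both brackets to zero gives the nullclines x + 0.699y = 281 and 0.184x + y = 237.
Substituting y = 237 - 0.184x into the first: x(1 - 0.699·0.184) = 281 - 0.699·237.
So x* = 115/0.871 = 132, and then y* = 237 - 0.184·132 = 213.

x* ≈ 132, y* ≈ 213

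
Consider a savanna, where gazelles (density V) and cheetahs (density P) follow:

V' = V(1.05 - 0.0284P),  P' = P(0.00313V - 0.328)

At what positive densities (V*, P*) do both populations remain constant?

V* ≈ 105, P* ≈ 37

Set dP/dt = 0 with P > 0: 0.00313V - 0.328 = 0, so V* = 0.328/0.00313 = 105.
Set dV/dt = 0 with V > 0: 1.05 - 0.0284P = 0, so P* = 1.05/0.0284 = 37.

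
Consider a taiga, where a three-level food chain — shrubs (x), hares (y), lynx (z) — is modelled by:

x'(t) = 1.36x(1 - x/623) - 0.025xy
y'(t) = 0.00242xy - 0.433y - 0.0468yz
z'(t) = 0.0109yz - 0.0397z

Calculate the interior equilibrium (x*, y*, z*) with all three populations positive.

From dz/dt = 0: 0.0109y* = 0.0397, so y* = 3.64.
From dx/dt = 0: 1.36(1 - x*/623) = 0.025·3.64, giving x* = 623·(1 - 0.067) = 581.
From dy/dt = 0: 0.00242·581 - 0.433 = 0.0468z*, so z* = 0.974/0.0468 = 20.8.

x* ≈ 581, y* ≈ 3.64, z* ≈ 20.8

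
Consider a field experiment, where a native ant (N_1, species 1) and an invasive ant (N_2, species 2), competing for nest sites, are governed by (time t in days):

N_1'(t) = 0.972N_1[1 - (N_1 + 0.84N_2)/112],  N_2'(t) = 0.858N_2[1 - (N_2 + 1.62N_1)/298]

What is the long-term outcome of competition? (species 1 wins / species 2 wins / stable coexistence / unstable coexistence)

Compare the nullcline intercepts: K1/α12 = 112/0.84 = 133 < K2 = 298; K2/α21 = 298/1.62 = 184 > K1 = 112.
Since the inequalities point opposite ways, species 2 can invade but species 1 cannot.

species 2 excludes species 1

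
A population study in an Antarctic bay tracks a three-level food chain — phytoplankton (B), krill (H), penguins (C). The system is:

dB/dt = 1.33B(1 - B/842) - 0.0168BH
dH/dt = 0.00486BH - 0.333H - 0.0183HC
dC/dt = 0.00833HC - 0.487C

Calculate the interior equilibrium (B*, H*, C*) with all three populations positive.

From dC/dt = 0: 0.00833H* = 0.487, so H* = 58.5.
From dB/dt = 0: 1.33(1 - B*/842) = 0.0168·58.5, giving B* = 842·(1 - 0.738) = 220.
From dH/dt = 0: 0.00486·220 - 0.333 = 0.0183C*, so C* = 0.737/0.0183 = 40.3.

B* ≈ 220, H* ≈ 58.5, C* ≈ 40.3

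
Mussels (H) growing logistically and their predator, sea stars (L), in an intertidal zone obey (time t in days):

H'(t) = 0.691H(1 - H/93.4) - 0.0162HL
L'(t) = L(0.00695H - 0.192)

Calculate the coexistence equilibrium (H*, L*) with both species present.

H* ≈ 27.6, L* ≈ 30

From dL/dt = 0 with L > 0: 0.00695H* = 0.192, so H* = 27.6.
Substitute into dH/dt = 0: 0.691(1 - 27.6/93.4) = 0.0162L*.
The bracket is 0.704, giving L* = 0.487/0.0162 = 30.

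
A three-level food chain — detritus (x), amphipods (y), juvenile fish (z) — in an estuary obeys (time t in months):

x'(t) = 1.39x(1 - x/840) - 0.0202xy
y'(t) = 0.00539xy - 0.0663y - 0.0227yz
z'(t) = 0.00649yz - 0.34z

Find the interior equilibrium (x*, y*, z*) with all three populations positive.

From dz/dt = 0: 0.00649y* = 0.34, so y* = 52.4.
From dx/dt = 0: 1.39(1 - x*/840) = 0.0202·52.4, giving x* = 840·(1 - 0.761) = 200.
From dy/dt = 0: 0.00539·200 - 0.0663 = 0.0227z*, so z* = 1.01/0.0227 = 44.7.

x* ≈ 200, y* ≈ 52.4, z* ≈ 44.7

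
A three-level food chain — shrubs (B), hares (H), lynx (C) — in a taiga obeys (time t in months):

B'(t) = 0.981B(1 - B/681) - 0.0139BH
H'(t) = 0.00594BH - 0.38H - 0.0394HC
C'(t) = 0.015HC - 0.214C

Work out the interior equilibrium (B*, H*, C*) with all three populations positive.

B* ≈ 543, H* ≈ 14.3, C* ≈ 72.3

From dC/dt = 0: 0.015H* = 0.214, so H* = 14.3.
From dB/dt = 0: 0.981(1 - B*/681) = 0.0139·14.3, giving B* = 681·(1 - 0.202) = 543.
From dH/dt = 0: 0.00594·543 - 0.38 = 0.0394C*, so C* = 2.85/0.0394 = 72.3.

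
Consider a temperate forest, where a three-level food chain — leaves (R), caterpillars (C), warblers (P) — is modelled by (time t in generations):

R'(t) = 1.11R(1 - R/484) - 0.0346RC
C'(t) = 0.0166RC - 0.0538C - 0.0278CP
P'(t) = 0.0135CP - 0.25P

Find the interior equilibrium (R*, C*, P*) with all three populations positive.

R* ≈ 205, C* ≈ 18.5, P* ≈ 120

From dP/dt = 0: 0.0135C* = 0.25, so C* = 18.5.
From dR/dt = 0: 1.11(1 - R*/484) = 0.0346·18.5, giving R* = 484·(1 - 0.577) = 205.
From dC/dt = 0: 0.0166·205 - 0.0538 = 0.0278P*, so P* = 3.34/0.0278 = 120.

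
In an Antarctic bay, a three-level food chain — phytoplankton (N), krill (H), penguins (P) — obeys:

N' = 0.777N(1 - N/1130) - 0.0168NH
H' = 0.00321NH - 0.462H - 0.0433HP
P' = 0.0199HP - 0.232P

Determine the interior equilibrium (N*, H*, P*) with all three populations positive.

From dP/dt = 0: 0.0199H* = 0.232, so H* = 11.7.
From dN/dt = 0: 0.777(1 - N*/1130) = 0.0168·11.7, giving N* = 1130·(1 - 0.252) = 845.
From dH/dt = 0: 0.00321·845 - 0.462 = 0.0433P*, so P* = 2.25/0.0433 = 52.

N* ≈ 845, H* ≈ 11.7, P* ≈ 52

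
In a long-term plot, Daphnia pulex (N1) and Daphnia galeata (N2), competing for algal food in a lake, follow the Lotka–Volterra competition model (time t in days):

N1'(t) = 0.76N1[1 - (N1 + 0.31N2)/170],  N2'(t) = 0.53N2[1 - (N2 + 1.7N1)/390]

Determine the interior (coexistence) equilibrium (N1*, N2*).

N1* ≈ 104, N2* ≈ 214

Setting both brackets to zero gives the nullclines N1 + 0.31N2 = 170 and 1.7N1 + N2 = 390.
Substituting N2 = 390 - 1.7N1 into the first: N1(1 - 0.31·1.7) = 170 - 0.31·390.
So N1* = 49.1/0.473 = 104, and then N2* = 390 - 1.7·104 = 214.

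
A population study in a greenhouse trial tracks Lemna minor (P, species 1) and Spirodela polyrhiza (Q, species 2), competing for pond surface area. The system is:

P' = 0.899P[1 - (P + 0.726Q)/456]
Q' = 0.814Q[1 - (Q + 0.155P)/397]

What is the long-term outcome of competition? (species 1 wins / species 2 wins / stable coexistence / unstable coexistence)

Compare the nullcline intercepts: K1/α12 = 456/0.726 = 628 > K2 = 397; K2/α21 = 397/0.155 = 2560 > K1 = 456.
Since both inequalities hold, each species can invade when rare, so the interior equilibrium is stable.

stable coexistence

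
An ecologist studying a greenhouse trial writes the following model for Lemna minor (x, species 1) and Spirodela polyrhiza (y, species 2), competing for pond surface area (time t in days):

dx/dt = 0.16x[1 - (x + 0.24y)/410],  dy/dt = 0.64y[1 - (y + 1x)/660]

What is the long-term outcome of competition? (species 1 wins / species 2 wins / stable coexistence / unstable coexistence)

Compare the nullcline intercepts: K1/α12 = 410/0.24 = 1710 > K2 = 660; K2/α21 = 660/1 = 660 > K1 = 410.
Since both inequalities hold, each species can invade when rare, so the interior equilibrium is stable.

stable coexistence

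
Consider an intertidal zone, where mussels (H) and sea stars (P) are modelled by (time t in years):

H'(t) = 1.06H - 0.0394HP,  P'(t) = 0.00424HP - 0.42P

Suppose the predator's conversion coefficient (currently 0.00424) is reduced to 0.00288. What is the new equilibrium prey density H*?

H* ≈ 146

At the interior fixed point, setting dP/dt = 0 with P > 0 fixes H* = (predator death rate)/(HP coefficient) — independent of the other coefficients.
With the change, H* = 0.42/0.00288 = 146; it rises from 99.1.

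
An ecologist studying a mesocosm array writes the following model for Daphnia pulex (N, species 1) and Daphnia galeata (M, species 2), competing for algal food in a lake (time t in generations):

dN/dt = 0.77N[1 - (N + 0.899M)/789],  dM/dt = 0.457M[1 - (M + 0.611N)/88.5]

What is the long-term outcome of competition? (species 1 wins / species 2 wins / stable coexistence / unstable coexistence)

species 1 excludes species 2

Compare the nullcline intercepts: K1/α12 = 789/0.899 = 878 > K2 = 88.5; K2/α21 = 88.5/0.611 = 145 < K1 = 789.
Since the inequalities point opposite ways, species 1 can invade but species 2 cannot.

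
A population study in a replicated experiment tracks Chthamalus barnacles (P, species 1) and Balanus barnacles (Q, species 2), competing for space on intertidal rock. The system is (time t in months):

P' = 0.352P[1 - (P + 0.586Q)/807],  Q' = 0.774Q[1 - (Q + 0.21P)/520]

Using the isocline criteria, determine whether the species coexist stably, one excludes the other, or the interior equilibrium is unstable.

Compare the nullcline intercepts: K1/α12 = 807/0.586 = 1380 > K2 = 520; K2/α21 = 520/0.21 = 2480 > K1 = 807.
Since both inequalities hold, each species can invade when rare, so the interior equilibrium is stable.

stable coexistence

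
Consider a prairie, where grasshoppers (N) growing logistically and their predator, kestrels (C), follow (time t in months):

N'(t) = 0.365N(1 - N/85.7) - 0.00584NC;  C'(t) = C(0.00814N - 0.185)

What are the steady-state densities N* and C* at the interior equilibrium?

N* ≈ 22.7, C* ≈ 45.9

From dC/dt = 0 with C > 0: 0.00814N* = 0.185, so N* = 22.7.
Substitute into dN/dt = 0: 0.365(1 - 22.7/85.7) = 0.00584C*.
The bracket is 0.735, giving C* = 0.268/0.00584 = 45.9.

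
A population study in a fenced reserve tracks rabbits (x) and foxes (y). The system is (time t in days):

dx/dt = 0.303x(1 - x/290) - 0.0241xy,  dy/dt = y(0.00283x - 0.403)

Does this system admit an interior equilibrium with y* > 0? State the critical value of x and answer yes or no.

Threshold x = 142; K > 142, so yes, the predator persists.

The predator equation gives dy/dt > 0 only when x > 0.403/0.00283 = 142.
Without the predator, x → K = 290. Since 290 > 142, the predator can invade and persist.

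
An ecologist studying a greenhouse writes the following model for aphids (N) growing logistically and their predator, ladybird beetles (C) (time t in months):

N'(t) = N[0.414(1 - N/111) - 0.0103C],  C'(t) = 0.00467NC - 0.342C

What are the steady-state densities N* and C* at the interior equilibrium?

N* ≈ 73.2, C* ≈ 13.7

From dC/dt = 0 with C > 0: 0.00467N* = 0.342, so N* = 73.2.
Substitute into dN/dt = 0: 0.414(1 - 73.2/111) = 0.0103C*.
The bracket is 0.34, giving C* = 0.141/0.0103 = 13.7.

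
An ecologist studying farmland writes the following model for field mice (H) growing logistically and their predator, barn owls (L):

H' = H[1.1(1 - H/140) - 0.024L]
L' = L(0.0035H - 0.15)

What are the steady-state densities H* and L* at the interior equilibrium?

From dL/dt = 0 with L > 0: 0.0035H* = 0.15, so H* = 42.9.
Substitute into dH/dt = 0: 1.1(1 - 42.9/140) = 0.024L*.
The bracket is 0.694, giving L* = 0.763/0.024 = 31.8.

H* ≈ 42.9, L* ≈ 31.8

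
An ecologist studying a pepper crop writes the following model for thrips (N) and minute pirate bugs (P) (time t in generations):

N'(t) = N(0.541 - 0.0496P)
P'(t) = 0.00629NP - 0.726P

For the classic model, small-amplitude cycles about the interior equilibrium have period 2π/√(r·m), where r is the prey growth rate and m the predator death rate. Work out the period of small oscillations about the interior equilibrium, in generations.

Here r = 0.541 and m = 0.726, so r·m = 0.393.
ω = √0.393 = 0.627 per generation, hence T = 2π/ω ≈ 10 generations.

T ≈ 10 generations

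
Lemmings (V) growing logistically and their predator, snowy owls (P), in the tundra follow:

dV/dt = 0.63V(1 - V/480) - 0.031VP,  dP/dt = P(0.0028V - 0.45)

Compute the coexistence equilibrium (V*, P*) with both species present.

V* ≈ 161, P* ≈ 13.5

From dP/dt = 0 with P > 0: 0.0028V* = 0.45, so V* = 161.
Substitute into dV/dt = 0: 0.63(1 - 161/480) = 0.031P*.
The bracket is 0.665, giving P* = 0.419/0.031 = 13.5.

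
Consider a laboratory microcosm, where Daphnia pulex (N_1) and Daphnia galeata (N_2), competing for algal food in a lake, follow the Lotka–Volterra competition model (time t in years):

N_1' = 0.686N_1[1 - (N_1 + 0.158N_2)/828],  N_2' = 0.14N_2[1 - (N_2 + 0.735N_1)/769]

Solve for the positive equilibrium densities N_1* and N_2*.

N_1* ≈ 799, N_2* ≈ 181

Setting both brackets to zero gives the nullclines N_1 + 0.158N_2 = 828 and 0.735N_1 + N_2 = 769.
Substituting N_2 = 769 - 0.735N_1 into the first: N_1(1 - 0.158·0.735) = 828 - 0.158·769.
So N_1* = 706/0.884 = 799, and then N_2* = 769 - 0.735·799 = 181.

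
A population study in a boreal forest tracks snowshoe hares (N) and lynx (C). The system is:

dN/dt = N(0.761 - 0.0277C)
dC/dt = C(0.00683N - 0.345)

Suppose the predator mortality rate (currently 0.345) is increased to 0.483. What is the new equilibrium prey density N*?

N* ≈ 70.7

At the interior fixed point, setting dC/dt = 0 with C > 0 fixes N* = (predator death rate)/(NC coefficient) — independent of the other coefficients.
With the change, N* = 0.483/0.00683 = 70.7; it rises from 50.5.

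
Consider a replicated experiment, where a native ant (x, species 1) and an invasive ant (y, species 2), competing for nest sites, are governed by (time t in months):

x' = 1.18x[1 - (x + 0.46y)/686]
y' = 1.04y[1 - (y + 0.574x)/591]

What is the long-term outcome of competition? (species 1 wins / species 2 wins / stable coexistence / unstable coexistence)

stable coexistence

Compare the nullcline intercepts: K1/α12 = 686/0.46 = 1490 > K2 = 591; K2/α21 = 591/0.574 = 1030 > K1 = 686.
Since both inequalities hold, each species can invade when rare, so the interior equilibrium is stable.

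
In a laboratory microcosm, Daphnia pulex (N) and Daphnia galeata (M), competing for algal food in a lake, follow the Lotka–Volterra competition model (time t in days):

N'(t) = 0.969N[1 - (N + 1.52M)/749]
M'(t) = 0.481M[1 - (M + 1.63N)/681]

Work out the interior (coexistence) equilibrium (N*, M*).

Setting both brackets to zero gives the nullclines N + 1.52M = 749 and 1.63N + M = 681.
Substituting M = 681 - 1.63N into the first: N(1 - 1.52·1.63) = 749 - 1.52·681.
So N* = -286/-1.48 = 194, and then M* = 681 - 1.63·194 = 365.

N* ≈ 194, M* ≈ 365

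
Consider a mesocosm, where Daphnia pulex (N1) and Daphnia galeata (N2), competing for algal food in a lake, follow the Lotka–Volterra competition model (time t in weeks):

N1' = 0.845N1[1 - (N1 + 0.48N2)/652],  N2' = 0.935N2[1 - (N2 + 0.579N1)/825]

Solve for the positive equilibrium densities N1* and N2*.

Setting both brackets to zero gives the nullclines N1 + 0.48N2 = 652 and 0.579N1 + N2 = 825.
Substituting N2 = 825 - 0.579N1 into the first: N1(1 - 0.48·0.579) = 652 - 0.48·825.
So N1* = 256/0.722 = 355, and then N2* = 825 - 0.579·355 = 620.

N1* ≈ 355, N2* ≈ 620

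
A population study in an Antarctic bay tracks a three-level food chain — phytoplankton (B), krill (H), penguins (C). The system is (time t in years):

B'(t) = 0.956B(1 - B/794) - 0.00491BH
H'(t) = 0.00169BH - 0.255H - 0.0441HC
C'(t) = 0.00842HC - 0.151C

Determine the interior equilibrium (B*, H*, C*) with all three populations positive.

B* ≈ 721, H* ≈ 17.9, C* ≈ 21.8

From dC/dt = 0: 0.00842H* = 0.151, so H* = 17.9.
From dB/dt = 0: 0.956(1 - B*/794) = 0.00491·17.9, giving B* = 794·(1 - 0.0921) = 721.
From dH/dt = 0: 0.00169·721 - 0.255 = 0.0441C*, so C* = 0.963/0.0441 = 21.8.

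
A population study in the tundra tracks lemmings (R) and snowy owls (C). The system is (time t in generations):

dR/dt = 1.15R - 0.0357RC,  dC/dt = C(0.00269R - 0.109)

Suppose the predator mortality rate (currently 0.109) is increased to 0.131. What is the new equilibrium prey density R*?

R* ≈ 48.7

At the interior fixed point, setting dC/dt = 0 with C > 0 fixes R* = (predator death rate)/(RC coefficient) — independent of the other coefficients.
With the change, R* = 0.131/0.00269 = 48.7; it rises from 40.5.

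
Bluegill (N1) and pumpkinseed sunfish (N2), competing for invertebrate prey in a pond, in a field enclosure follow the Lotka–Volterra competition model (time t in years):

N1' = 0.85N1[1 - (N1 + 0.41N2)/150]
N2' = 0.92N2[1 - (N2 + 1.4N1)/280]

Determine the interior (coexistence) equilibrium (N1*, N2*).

Setting both brackets to zero gives the nullclines N1 + 0.41N2 = 150 and 1.4N1 + N2 = 280.
Substituting N2 = 280 - 1.4N1 into the first: N1(1 - 0.41·1.4) = 150 - 0.41·280.
So N1* = 35.2/0.426 = 82.6, and then N2* = 280 - 1.4·82.6 = 164.

N1* ≈ 82.6, N2* ≈ 164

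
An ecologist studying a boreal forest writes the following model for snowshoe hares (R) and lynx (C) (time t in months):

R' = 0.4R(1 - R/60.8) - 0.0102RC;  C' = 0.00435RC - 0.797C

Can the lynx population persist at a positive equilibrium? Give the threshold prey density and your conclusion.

The predator equation gives dC/dt > 0 only when R > 0.797/0.00435 = 183.
Without the predator, R → K = 60.8. Since 60.8 < 183, the predator cannot invade.

Threshold R = 183; K < 183, so no, the predator goes extinct.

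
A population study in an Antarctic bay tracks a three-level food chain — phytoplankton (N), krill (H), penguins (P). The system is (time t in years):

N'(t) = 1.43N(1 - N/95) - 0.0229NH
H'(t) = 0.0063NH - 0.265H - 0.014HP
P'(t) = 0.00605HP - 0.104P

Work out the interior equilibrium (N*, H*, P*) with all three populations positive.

N* ≈ 68.8, H* ≈ 17.2, P* ≈ 12.1

From dP/dt = 0: 0.00605H* = 0.104, so H* = 17.2.
From dN/dt = 0: 1.43(1 - N*/95) = 0.0229·17.2, giving N* = 95·(1 - 0.275) = 68.8.
From dH/dt = 0: 0.0063·68.8 - 0.265 = 0.014P*, so P* = 0.169/0.014 = 12.1.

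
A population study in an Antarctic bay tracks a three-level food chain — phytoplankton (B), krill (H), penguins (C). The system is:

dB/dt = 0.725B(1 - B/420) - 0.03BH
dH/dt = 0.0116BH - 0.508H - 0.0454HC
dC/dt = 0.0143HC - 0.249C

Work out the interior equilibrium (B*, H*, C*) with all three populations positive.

B* ≈ 117, H* ≈ 17.4, C* ≈ 18.8

From dC/dt = 0: 0.0143H* = 0.249, so H* = 17.4.
From dB/dt = 0: 0.725(1 - B*/420) = 0.03·17.4, giving B* = 420·(1 - 0.721) = 117.
From dH/dt = 0: 0.0116·117 - 0.508 = 0.0454C*, so C* = 0.854/0.0454 = 18.8.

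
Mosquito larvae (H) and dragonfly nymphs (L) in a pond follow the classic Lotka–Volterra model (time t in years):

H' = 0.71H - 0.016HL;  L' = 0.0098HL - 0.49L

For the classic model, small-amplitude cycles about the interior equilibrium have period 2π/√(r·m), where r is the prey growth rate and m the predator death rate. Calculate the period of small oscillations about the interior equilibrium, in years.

T ≈ 10.7 years

Here r = 0.71 and m = 0.49, so r·m = 0.348.
ω = √0.348 = 0.59 per year, hence T = 2π/ω ≈ 10.7 years.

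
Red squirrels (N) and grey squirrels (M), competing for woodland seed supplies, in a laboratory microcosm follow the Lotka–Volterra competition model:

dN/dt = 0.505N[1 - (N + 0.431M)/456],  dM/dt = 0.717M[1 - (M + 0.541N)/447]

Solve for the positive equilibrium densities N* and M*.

N* ≈ 343, M* ≈ 261

Setting both brackets to zero gives the nullclines N + 0.431M = 456 and 0.541N + M = 447.
Substituting M = 447 - 0.541N into the first: N(1 - 0.431·0.541) = 456 - 0.431·447.
So N* = 263/0.767 = 343, and then M* = 447 - 0.541·343 = 261.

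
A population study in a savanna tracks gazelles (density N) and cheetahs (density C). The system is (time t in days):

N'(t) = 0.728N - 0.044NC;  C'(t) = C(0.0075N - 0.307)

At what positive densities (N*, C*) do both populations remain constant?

Set dC/dt = 0 with C > 0: 0.0075N - 0.307 = 0, so N* = 0.307/0.0075 = 40.9.
Set dN/dt = 0 with N > 0: 0.728 - 0.044C = 0, so C* = 0.728/0.044 = 16.5.

N* ≈ 40.9, C* ≈ 16.5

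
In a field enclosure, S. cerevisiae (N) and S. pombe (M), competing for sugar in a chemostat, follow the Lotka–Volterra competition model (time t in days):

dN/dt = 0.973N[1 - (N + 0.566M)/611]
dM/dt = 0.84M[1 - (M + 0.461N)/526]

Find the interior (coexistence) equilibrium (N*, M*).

Setting both brackets to zero gives the nullclines N + 0.566M = 611 and 0.461N + M = 526.
Substituting M = 526 - 0.461N into the first: N(1 - 0.566·0.461) = 611 - 0.566·526.
So N* = 313/0.739 = 424, and then M* = 526 - 0.461·424 = 331.

N* ≈ 424, M* ≈ 331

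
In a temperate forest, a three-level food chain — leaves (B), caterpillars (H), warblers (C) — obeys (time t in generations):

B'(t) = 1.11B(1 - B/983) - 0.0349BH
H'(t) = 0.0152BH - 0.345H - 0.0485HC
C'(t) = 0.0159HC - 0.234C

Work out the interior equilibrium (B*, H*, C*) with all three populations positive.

From dC/dt = 0: 0.0159H* = 0.234, so H* = 14.7.
From dB/dt = 0: 1.11(1 - B*/983) = 0.0349·14.7, giving B* = 983·(1 - 0.463) = 528.
From dH/dt = 0: 0.0152·528 - 0.345 = 0.0485C*, so C* = 7.68/0.0485 = 158.

B* ≈ 528, H* ≈ 14.7, C* ≈ 158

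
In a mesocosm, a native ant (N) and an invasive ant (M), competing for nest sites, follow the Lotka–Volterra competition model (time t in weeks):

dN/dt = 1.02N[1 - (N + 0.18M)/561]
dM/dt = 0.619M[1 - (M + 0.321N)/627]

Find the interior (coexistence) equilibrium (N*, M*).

Setting both brackets to zero gives the nullclines N + 0.18M = 561 and 0.321N + M = 627.
Substituting M = 627 - 0.321N into the first: N(1 - 0.18·0.321) = 561 - 0.18·627.
So N* = 448/0.942 = 476, and then M* = 627 - 0.321·476 = 474.

N* ≈ 476, M* ≈ 474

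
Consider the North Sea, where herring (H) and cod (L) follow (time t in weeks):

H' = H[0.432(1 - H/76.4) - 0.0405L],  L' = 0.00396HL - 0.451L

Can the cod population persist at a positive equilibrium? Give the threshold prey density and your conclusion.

Threshold H = 114; K < 114, so no, the predator goes extinct.

The predator equation gives dL/dt > 0 only when H > 0.451/0.00396 = 114.
Without the predator, H → K = 76.4. Since 76.4 < 114, the predator cannot invade.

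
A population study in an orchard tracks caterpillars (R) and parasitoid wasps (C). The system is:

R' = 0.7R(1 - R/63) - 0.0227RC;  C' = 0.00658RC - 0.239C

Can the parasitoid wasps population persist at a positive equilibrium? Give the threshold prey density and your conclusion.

The predator equation gives dC/dt > 0 only when R > 0.239/0.00658 = 36.3.
Without the predator, R → K = 63. Since 63 > 36.3, the predator can invade and persist.

Threshold R = 36.3; K > 36.3, so yes, the predator persists.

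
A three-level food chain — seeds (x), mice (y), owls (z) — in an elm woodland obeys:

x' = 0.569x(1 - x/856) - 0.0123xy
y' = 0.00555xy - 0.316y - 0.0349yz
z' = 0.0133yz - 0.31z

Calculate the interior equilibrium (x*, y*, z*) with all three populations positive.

x* ≈ 425, y* ≈ 23.3, z* ≈ 58.5

From dz/dt = 0: 0.0133y* = 0.31, so y* = 23.3.
From dx/dt = 0: 0.569(1 - x*/856) = 0.0123·23.3, giving x* = 856·(1 - 0.504) = 425.
From dy/dt = 0: 0.00555·425 - 0.316 = 0.0349z*, so z* = 2.04/0.0349 = 58.5.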